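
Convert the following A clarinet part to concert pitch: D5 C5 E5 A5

B4 A4 C#5 F#5

Written C4 on the A clarinet sounds as A3, a minor third lower; apply that shift to every note.
D5 becomes B4
C5 becomes A4
E5 becomes C#5
A5 becomes F#5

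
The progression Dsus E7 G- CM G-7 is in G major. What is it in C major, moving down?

G major down to C major is a perfect fifth; each chord root moves by that interval while the quality stays the same.
Dsus: root D down a perfect fifth → G, giving Gsus.
E7: root E down a perfect fifth → A, giving A7.
G-: root G down a perfect fifth → C, giving C-.
CM: root C down a perfect fifth → F, giving FM.
G-7: root G down a perfect fifth → C, giving C-7.

Gsus A7 C- FM C-7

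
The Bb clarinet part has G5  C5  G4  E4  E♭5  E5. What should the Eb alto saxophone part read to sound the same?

First find concert pitch: the Bb clarinet sounds a major second below written, so G5 C5 G4 E4 E♭5 E5 sounds F5 Bb4 F4 D4 Db5 D5.
Then write for Eb alto saxophone: it sounds a major sixth below written, so the part must be a major sixth above concert.
F5 → D6
Bb4 → G5
F4 → D5
D4 → B4
Db5 → Bb5
D5 → B5

D6 G5 D5 B4 Bb5 B5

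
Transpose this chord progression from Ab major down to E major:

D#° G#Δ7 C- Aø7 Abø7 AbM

Ab major down to E major is a diminished fourth; each chord root moves by that interval while the quality stays the same.
D#°: root D# down a diminished fourth → A##, giving A##°.
G#Δ7: root G# down a diminished fourth → D##, giving D##Δ7.
C-: root C down a diminished fourth → G#, giving G#-.
Aø7: root A down a diminished fourth → E#, giving E#ø7.
Abø7: root Ab down a diminished fourth → E, giving Eø7.
AbM: root Ab down a diminished fourth → E, giving EM.

A##° D##Δ7 G#- E#ø7 Eø7 EM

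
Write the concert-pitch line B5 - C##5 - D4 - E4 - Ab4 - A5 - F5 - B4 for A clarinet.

D6 E#5 F4 G4 Cb5 C6 Ab5 D5

The A clarinet sounds a minor third below written, so the written part must be a minor third above concert — transpose each note up.
B5 becomes D6
C##5 becomes E#5
D4 becomes F4
E4 becomes G4
Ab4 becomes Cb5
A5 becomes C6
F5 becomes Ab5
B4 becomes D5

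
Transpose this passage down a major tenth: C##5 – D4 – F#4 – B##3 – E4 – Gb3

A#3 Bb2 D3 G##2 C3 Ebb2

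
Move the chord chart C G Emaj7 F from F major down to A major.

E B G#maj7 A

F major down to A major is a minor sixth; each chord root moves by that interval while the quality stays the same.
C: root C down a minor sixth → E, giving E.
G: root G down a minor sixth → B, giving B.
Emaj7: root E down a minor sixth → G#, giving G#maj7.
F: root F down a minor sixth → A, giving A.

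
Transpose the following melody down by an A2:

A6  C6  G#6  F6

Gb6 Bbb5 F6 Ebb6

A6 becomes Gb6
C6 becomes Bbb5
G#6 becomes F6
F6 becomes Ebb6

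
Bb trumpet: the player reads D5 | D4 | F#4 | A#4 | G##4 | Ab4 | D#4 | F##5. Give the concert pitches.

Written C4 on the Bb trumpet sounds as Bb3, a major second lower; apply that shift to every note.
D5 → C5
D4 → C4
F#4 → E4
A#4 → G#4
G##4 → F##4
Ab4 → Gb4
D#4 → C#4
F##5 → E#5

C5 C4 E4 G#4 F##4 Gb4 C#4 E#5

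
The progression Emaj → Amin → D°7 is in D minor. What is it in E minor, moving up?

D minor up to E minor is a major second; each chord root moves by that interval while the quality stays the same.
Emaj: root E up a major second → F#, giving F#maj.
Amin: root A up a major second → B, giving Bmin.
D°7: root D up a major second → E, giving E°7.

F#maj Bmin E°7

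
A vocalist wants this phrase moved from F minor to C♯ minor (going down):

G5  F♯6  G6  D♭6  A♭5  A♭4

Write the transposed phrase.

F minor to C♯ minor down is a diminished fourth, so every note moves down by that interval.
G5 to D#5
F#6 to C##6
G6 to D#6
Db6 to A5
Ab5 to E5
Ab4 to E4

D#5 C##6 D#6 A5 E5 E4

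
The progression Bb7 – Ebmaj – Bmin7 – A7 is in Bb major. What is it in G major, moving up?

G7 Cmaj G#min7 F#7

Bb major up to G major is a major sixth; each chord root moves by that interval while the quality stays the same.
Bb7: root Bb up a major sixth → G, giving G7.
Ebmaj: root Eb up a major sixth → C, giving Cmaj.
Bmin7: root B up a major sixth → G#, giving G#min7.
A7: root A up a major sixth → F#, giving F#7.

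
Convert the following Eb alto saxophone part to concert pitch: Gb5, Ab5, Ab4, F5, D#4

Bbb4 Cb5 Cb4 Ab4 F#3

Written C4 on the Eb alto saxophone sounds as Eb3, a major sixth lower; apply that shift to every note.
Gb5 becomes Bbb4
Ab5 becomes Cb5
Ab4 becomes Cb4
F5 becomes Ab4
D#4 becomes F#3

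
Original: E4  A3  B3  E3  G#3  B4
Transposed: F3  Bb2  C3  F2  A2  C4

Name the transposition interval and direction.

down a major seventh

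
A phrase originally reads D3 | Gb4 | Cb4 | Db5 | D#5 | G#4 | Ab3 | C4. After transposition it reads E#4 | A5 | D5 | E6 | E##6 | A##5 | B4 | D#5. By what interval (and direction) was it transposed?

up an augmented ninth

Take the first pair: D3 → E#4. D to E spans 9 letter names, so the interval is some kind of ninth.
D3 to E#4 is 15 semitones, which makes it an augmented ninth; the second version is higher, so the direction is up.
Checking another pair — C4 → D#5 — gives the same interval.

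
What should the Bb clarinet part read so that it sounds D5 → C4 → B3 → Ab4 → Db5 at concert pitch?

E5 D4 C#4 Bb4 Eb5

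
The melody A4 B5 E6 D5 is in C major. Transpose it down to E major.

C major to E major down is a minor sixth, so every note moves down by that interval.
A4 → C#4
B5 → D#5
E6 → G#5
D5 → F#4

C#4 D#5 G#5 F#4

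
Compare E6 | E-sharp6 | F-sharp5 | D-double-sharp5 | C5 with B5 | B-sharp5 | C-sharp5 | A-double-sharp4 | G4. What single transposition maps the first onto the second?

down a perfect fourth

Take the first pair: E6 → B5. E to B spans 4 letter names, so the interval is some kind of fourth.
B5 to E6 is 5 semitones, which makes it a perfect fourth; the second version is lower, so the direction is down.
Checking another pair — C5 → G4 — gives the same interval.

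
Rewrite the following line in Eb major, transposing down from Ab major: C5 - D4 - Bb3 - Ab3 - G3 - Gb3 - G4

Ab major to Eb major down is a perfect fourth, so every note moves down by that interval.
C5 to G4
D4 to A3
Bb3 to F3
Ab3 to Eb3
G3 to D3
Gb3 to Db3
G4 to D4

G4 A3 F3 Eb3 D3 Db3 D4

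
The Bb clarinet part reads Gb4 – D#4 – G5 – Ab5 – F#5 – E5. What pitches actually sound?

Fb4 C#4 F5 Gb5 E5 D5

Written C4 on the Bb clarinet sounds as Bb3, a major second lower; apply that shift to every note.
Gb4 becomes Fb4
D#4 becomes C#4
G5 becomes F5
Ab5 becomes Gb5
F#5 becomes E5
E5 becomes D5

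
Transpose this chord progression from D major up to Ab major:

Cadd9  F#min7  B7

D major up to Ab major is a diminished fifth; each chord root moves by that interval while the quality stays the same.
Cadd9: root C up a diminished fifth → Gb, giving Gbadd9.
F#min7: root F# up a diminished fifth → C, giving Cmin7.
B7: root B up a diminished fifth → F, giving F7.

Gbadd9 Cmin7 F7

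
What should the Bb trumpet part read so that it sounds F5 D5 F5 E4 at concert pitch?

The Bb trumpet sounds a major second below written, so the written part must be a major second above concert — transpose each note up.
F5 → G5
D5 → E5
F5 → G5
E4 → F#4

G5 E5 G5 F#4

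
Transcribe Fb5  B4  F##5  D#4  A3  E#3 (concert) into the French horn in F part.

Cb6 F#5 C##6 A#4 E4 B#3

Written C4 sounds as F3 on the French horn in F, so concert pitches are written a perfect fifth up.
Fb5 gives Cb6
B4 gives F#5
F##5 gives C##6
D#4 gives A#4
A3 gives E4
E#3 gives B#3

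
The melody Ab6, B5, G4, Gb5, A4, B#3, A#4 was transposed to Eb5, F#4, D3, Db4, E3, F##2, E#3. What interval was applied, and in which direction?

From Ab6 to Eb5 is 11 letter names — an eleventh of some quality.
Eb5 to Ab6 is 17 semitones, which makes it a perfect eleventh; the second version is lower, so the direction is down.
Checking another pair — A#4 → E#3 — gives the same interval.

down a perfect eleventh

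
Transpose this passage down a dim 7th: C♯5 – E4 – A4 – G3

C#5 to D##4
E4 to F##3
A4 to B#3
G3 to A#2

D##4 F##3 B#3 A#2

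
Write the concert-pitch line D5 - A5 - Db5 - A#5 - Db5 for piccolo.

D4 A4 Db4 A#4 Db4

The piccolo sounds a perfect octave above written, so the written part must be a perfect octave below concert — transpose each note down.
D5 gives D4
A5 gives A4
Db5 gives Db4
A#5 gives A#4
Db5 gives Db4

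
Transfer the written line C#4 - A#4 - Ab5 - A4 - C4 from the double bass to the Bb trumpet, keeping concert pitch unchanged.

D#3 B#3 Bb4 B3 D3

First find concert pitch: the double bass sounds a perfect octave below written, so C#4 A#4 Ab5 A4 C4 sounds C#3 A#3 Ab4 A3 C3.
Then write for Bb trumpet: it sounds a major second below written, so the part must be a major second above concert.
C#3 → D#3
A#3 → B#3
Ab4 → Bb4
A3 → B3
C3 → D3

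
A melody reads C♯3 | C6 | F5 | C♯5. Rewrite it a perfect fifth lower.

F#2 F5 Bb4 F#4

C#3: a fifth down reaches F, and 7 semitones makes it F#2.
C6 down a perfect fifth is F5.
A perfect fifth down from F5 gives Bb4.
C#5: a fifth down reaches F, and 7 semitones makes it F#4.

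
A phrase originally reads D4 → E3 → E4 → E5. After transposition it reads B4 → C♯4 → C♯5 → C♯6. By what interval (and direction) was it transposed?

up a major sixth

From D4 to B4 is 6 letter names — a sixth of some quality.
D4 to B4 is 9 semitones, which makes it a major sixth; the second version is higher, so the direction is up.
Checking another pair — E5 → C#6 — gives the same interval.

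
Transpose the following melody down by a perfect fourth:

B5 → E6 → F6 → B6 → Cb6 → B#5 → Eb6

F#5 B5 C6 F#6 Gb5 F##5 Bb5

B5 down a perfect fourth is F#5.
E6: a fourth down reaches B, and 5 semitones makes it B5.
A perfect fourth down from F6 gives C6.
A perfect fourth down from B6 gives F#6.
A perfect fourth down from Cb6 gives Gb5.
A perfect fourth down from B#5 gives F##5.
A perfect fourth down from Eb6 gives Bb5.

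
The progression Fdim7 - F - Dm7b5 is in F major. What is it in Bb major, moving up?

F major up to Bb major is a perfect fourth; each chord root moves by that interval while the quality stays the same.
Fdim7: root F up a perfect fourth → Bb, giving Bbdim7.
F: root F up a perfect fourth → Bb, giving Bb.
Dm7b5: root D up a perfect fourth → G, giving Gm7b5.

Bbdim7 Bb Gm7b5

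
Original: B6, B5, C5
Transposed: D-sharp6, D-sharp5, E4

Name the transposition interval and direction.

From B6 to D#6 is 6 letter names — a sixth of some quality.
D#6 to B6 is 8 semitones, which makes it a minor sixth; the second version is lower, so the direction is down.
Checking another pair — C5 → E4 — gives the same interval.

down a minor sixth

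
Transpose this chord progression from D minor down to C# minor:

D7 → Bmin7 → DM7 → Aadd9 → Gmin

D minor down to C# minor is a minor second; each chord root moves by that interval while the quality stays the same.
D7: root D down a minor second → C#, giving C#7.
Bmin7: root B down a minor second → A#, giving A#min7.
DM7: root D down a minor second → C#, giving C#M7.
Aadd9: root A down a minor second → G#, giving G#add9.
Gmin: root G down a minor second → F#, giving F#min.

C#7 A#min7 C#M7 G#add9 F#min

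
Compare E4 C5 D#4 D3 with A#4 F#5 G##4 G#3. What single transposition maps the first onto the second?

up an augmented fourth

From E4 to A#4 is 4 letter names — a fourth of some quality.
E4 to A#4 is 6 semitones, which makes it an augmented fourth; the second version is higher, so the direction is up.
Checking another pair — D3 → G#3 — gives the same interval.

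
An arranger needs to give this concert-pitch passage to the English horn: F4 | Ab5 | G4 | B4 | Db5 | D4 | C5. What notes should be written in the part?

C5 Eb6 D5 F#5 Ab5 A4 G5

The English horn sounds a perfect fifth below written, so the written part must be a perfect fifth above concert — transpose each note up.
F4 becomes C5
Ab5 becomes Eb6
G4 becomes D5
B4 becomes F#5
Db5 becomes Ab5
D4 becomes A4
C5 becomes G5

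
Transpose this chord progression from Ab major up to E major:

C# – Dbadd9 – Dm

G## Aadd9 A#m

Ab major up to E major is an augmented fifth; each chord root moves by that interval while the quality stays the same.
C#: root C# up an augmented fifth → G##, giving G##.
Dbadd9: root Db up an augmented fifth → A, giving Aadd9.
Dm: root D up an augmented fifth → A#, giving A#m.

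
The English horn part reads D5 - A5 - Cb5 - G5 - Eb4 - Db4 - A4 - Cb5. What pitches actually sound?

G4 D5 Fb4 C5 Ab3 Gb3 D4 Fb4

The English horn sounds a perfect fifth below written, so transpose each written note down a perfect fifth.
D5 becomes G4
A5 becomes D5
Cb5 becomes Fb4
G5 becomes C5
Eb4 becomes Ab3
Db4 becomes Gb3
A4 becomes D4
Cb5 becomes Fb4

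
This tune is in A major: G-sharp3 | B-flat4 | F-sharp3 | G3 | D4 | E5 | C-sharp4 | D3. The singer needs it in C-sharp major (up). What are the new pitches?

B#3 D5 A#3 B3 F#4 G#5 E#4 F#3

A major to C-sharp major up is a major third, so every note moves up by that interval.
G#3 becomes B#3
Bb4 becomes D5
F#3 becomes A#3
G3 becomes B3
D4 becomes F#4
E5 becomes G#5
C#4 becomes E#4
D3 becomes F#3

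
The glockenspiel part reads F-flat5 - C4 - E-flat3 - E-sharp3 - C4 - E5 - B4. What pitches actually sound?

Fb7 C6 Eb5 E#5 C6 E7 B6

Written C4 on the glockenspiel sounds as C6, a perfect fifteenth higher; apply that shift to every note.
Fb5 gives Fb7
C4 gives C6
Eb3 gives Eb5
E#3 gives E#5
C4 gives C6
E5 gives E7
B4 gives B6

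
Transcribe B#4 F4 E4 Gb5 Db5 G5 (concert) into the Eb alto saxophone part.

G##5 D5 C#5 Eb6 Bb5 E6

The Eb alto saxophone sounds a major sixth below written, so the written part must be a major sixth above concert — transpose each note up.
B#4 becomes G##5
F4 becomes D5
E4 becomes C#5
Gb5 becomes Eb6
Db5 becomes Bb5
G5 becomes E6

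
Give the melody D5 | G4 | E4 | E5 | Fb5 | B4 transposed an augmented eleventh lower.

Ab3 Db3 Bb2 Bb3 Cbb4 F3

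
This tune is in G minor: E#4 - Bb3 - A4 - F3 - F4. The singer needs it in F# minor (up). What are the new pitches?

D##5 A4 G#5 E4 E5

From G up to F# is a major seventh; apply that to each pitch.
E#4 -> D##5
Bb3 -> A4
A4 -> G#5
F3 -> E4
F4 -> E5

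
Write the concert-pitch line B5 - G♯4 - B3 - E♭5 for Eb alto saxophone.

G#6 E#5 G#4 C6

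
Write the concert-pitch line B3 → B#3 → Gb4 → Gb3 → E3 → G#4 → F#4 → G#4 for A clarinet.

D4 D#4 Bbb4 Bbb3 G3 B4 A4 B4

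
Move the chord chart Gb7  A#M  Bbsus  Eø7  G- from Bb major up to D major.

Bb7 C##M Dsus G#ø7 B-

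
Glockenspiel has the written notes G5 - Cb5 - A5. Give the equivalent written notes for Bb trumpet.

A7 Db7 B7

First find concert pitch: the glockenspiel sounds a perfect fifteenth above written, so G5 Cb5 A5 sounds G7 Cb7 A7.
Then write for Bb trumpet: it sounds a major second below written, so the part must be a major second above concert.
G7 → A7
Cb7 → Db7
A7 → B7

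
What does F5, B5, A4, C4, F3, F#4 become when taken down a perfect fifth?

Bb4 E5 D4 F3 Bb2 B3

F5 down a perfect fifth is Bb4.
B5 down a perfect fifth is E5.
A4 down a perfect fifth is D4.
C4 down a perfect fifth is F3.
F3 down a perfect fifth is Bb2.
F#4 down a perfect fifth is B3.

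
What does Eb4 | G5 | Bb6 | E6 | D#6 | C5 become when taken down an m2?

Eb4 gives D4
G5 gives F#5
Bb6 gives A6
E6 gives D#6
D#6 gives C##6
C5 gives B4

D4 F#5 A6 D#6 C##6 B4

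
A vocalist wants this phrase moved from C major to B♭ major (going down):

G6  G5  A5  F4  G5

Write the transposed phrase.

F6 F5 G5 Eb4 F5

From C down to B♭ is a major second; apply that to each pitch.
G6 → F6
G5 → F5
A5 → G5
F4 → Eb4
G5 → F5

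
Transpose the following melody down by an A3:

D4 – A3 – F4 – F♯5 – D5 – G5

Bbb3 Fb3 Dbb4 Db5 Bbb4 Ebb5

D4 gives Bbb3
A3 gives Fb3
F4 gives Dbb4
F#5 gives Db5
D5 gives Bbb4
G5 gives Ebb5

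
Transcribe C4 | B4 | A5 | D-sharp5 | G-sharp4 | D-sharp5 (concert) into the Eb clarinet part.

The Eb clarinet sounds a minor third above written, so the written part must be a minor third below concert — transpose each note down.
C4 -> A3
B4 -> G#4
A5 -> F#5
D#5 -> B#4
G#4 -> E#4
D#5 -> B#4

A3 G#4 F#5 B#4 E#4 B#4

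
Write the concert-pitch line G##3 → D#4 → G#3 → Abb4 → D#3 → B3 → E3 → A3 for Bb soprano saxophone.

A##3 E#4 A#3 Bbb4 E#3 C#4 F#3 B3

Written C4 sounds as Bb3 on the Bb soprano saxophone, so concert pitches are written a major second up.
G##3 gives A##3
D#4 gives E#4
G#3 gives A#3
Abb4 gives Bbb4
D#3 gives E#3
B3 gives C#4
E3 gives F#3
A3 gives B3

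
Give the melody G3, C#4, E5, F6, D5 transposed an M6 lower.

G3 -> Bb2
C#4 -> E3
E5 -> G4
F6 -> Ab5
D5 -> F4

Bb2 E3 G4 Ab5 F4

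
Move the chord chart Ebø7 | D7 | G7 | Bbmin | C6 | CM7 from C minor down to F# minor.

Aø7 G#7 C#7 Emin F#6 F#M7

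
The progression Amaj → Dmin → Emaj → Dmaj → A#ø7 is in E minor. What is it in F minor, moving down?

E minor down to F minor is a major seventh; each chord root moves by that interval while the quality stays the same.
Amaj: root A down a major seventh → Bb, giving Bbmaj.
Dmin: root D down a major seventh → Eb, giving Ebmin.
Emaj: root E down a major seventh → F, giving Fmaj.
Dmaj: root D down a major seventh → Eb, giving Ebmaj.
A#ø7: root A# down a major seventh → B, giving Bø7.

Bbmaj Ebmin Fmaj Ebmaj Bø7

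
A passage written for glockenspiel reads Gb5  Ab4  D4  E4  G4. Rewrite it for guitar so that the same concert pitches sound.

Gb8 Ab7 D7 E7 G7

First find concert pitch: the glockenspiel sounds a perfect fifteenth above written, so Gb5 Ab4 D4 E4 G4 sounds Gb7 Ab6 D6 E6 G6.
Then write for guitar: it sounds a perfect octave below written, so the part must be a perfect octave above concert.
Gb7 → Gb8
Ab6 → Ab7
D6 → D7
E6 → E7
G6 → G7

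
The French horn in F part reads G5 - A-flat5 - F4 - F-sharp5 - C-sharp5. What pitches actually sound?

C5 Db5 Bb3 B4 F#4

Written C4 on the French horn in F sounds as F3, a perfect fifth lower; apply that shift to every note.
G5 becomes C5
Ab5 becomes Db5
F4 becomes Bb3
F#5 becomes B4
C#5 becomes F#4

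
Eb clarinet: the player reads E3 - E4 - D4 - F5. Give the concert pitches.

G3 G4 F4 Ab5

The Eb clarinet sounds a minor third above written, so transpose each written note up a minor third.
E3 to G3
E4 to G4
D4 to F4
F5 to Ab5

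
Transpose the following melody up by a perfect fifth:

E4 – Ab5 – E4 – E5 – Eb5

E4 up a perfect fifth is B4.
Ab5 up a perfect fifth is Eb6.
E4 up a perfect fifth is B4.
A perfect fifth up from E5 gives B5.
A perfect fifth up from Eb5 gives Bb5.

B4 Eb6 B4 B5 Bb5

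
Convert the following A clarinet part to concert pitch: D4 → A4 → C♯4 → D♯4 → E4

Written C4 on the A clarinet sounds as A3, a minor third lower; apply that shift to every note.
D4 -> B3
A4 -> F#4
C#4 -> A#3
D#4 -> B#3
E4 -> C#4

B3 F#4 A#3 B#3 C#4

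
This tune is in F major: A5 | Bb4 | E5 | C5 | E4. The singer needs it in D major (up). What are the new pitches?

F#6 G5 C#6 A5 C#5

F major to D major up is a major sixth, so every note moves up by that interval.
A5 becomes F#6
Bb4 becomes G5
E5 becomes C#6
C5 becomes A5
E4 becomes C#5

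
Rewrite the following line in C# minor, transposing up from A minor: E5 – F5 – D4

A minor to C# minor up is a major third, so every note moves up by that interval.
E5 becomes G#5
F5 becomes A5
D4 becomes F#4

G#5 A5 F#4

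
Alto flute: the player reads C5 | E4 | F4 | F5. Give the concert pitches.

G4 B3 C4 C5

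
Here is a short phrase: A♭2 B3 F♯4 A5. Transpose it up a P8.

Ab3 B4 F#5 A6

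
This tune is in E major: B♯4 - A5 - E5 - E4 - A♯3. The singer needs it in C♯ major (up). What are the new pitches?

G##5 F#6 C#6 C#5 F##4

E major to C♯ major up is a major sixth, so every note moves up by that interval.
B#4 becomes G##5
A5 becomes F#6
E5 becomes C#6
E4 becomes C#5
A#3 becomes F##4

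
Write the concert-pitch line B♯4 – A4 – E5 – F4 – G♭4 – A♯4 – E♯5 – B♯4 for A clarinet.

The A clarinet sounds a minor third below written, so the written part must be a minor third above concert — transpose each note up.
B#4 becomes D#5
A4 becomes C5
E5 becomes G5
F4 becomes Ab4
Gb4 becomes Bbb4
A#4 becomes C#5
E#5 becomes G#5
B#4 becomes D#5

D#5 C5 G5 Ab4 Bbb4 C#5 G#5 D#5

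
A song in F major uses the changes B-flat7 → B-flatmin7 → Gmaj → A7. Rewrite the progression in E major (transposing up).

A7 Amin7 F#maj G#7

F major up to E major is a major seventh; each chord root moves by that interval while the quality stays the same.
B-flat7: root B-flat up a major seventh → A, giving A7.
B-flatmin7: root B-flat up a major seventh → A, giving Amin7.
Gmaj: root G up a major seventh → F#, giving F#maj.
A7: root A up a major seventh → G#, giving G#7.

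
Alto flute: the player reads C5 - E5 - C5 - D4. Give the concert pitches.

G4 B4 G4 A3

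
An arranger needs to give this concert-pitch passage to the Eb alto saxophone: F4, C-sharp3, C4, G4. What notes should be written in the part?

The Eb alto saxophone sounds a major sixth below written, so the written part must be a major sixth above concert — transpose each note up.
F4 → D5
C#3 → A#3
C4 → A4
G4 → E5

D5 A#3 A4 E5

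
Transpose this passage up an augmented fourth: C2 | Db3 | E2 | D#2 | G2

F#2 G3 A#2 G##2 C#3

C2 up an augmented fourth is F#2.
Db3 up an augmented fourth is G3.
An augmented fourth up from E2 gives A#2.
D#2 up an augmented fourth is G##2.
G2 up an augmented fourth is C#3.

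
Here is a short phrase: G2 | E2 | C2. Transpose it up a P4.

C3 A2 F2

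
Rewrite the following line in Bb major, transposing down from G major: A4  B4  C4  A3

G major to Bb major down is a major sixth, so every note moves down by that interval.
A4 -> C4
B4 -> D4
C4 -> Eb3
A3 -> C3

C4 D4 Eb3 C3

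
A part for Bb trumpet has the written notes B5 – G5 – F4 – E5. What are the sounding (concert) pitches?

A5 F5 Eb4 D5

Written C4 on the Bb trumpet sounds as Bb3, a major second lower; apply that shift to every note.
B5 → A5
G5 → F5
F4 → Eb4
E5 → D5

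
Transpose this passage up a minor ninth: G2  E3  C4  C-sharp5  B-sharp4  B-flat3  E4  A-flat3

G2 becomes Ab3
E3 becomes F4
C4 becomes Db5
C#5 becomes D6
B#4 becomes C#6
Bb3 becomes Cb5
E4 becomes F5
Ab3 becomes Bbb4

Ab3 F4 Db5 D6 C#6 Cb5 F5 Bbb4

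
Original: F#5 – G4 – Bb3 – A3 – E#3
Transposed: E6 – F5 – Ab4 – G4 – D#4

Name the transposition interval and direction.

up a minor seventh

Take the first pair: F#5 → E6. F to E spans 7 letter names, so the interval is some kind of seventh.
F#5 to E6 is 10 semitones, which makes it a minor seventh; the second version is higher, so the direction is up.
Checking another pair — E#3 → D#4 — gives the same interval.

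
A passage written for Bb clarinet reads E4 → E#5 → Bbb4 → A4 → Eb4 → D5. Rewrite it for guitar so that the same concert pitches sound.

D5 D#6 Abb5 G5 Db5 C6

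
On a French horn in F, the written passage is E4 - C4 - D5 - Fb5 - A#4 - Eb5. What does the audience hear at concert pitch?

A3 F3 G4 Bbb4 D#4 Ab4

The French horn in F sounds a perfect fifth below written, so transpose each written note down a perfect fifth.
E4 to A3
C4 to F3
D5 to G4
Fb5 to Bbb4
A#4 to D#4
Eb5 to Ab4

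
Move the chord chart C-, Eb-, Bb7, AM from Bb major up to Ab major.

Bb major up to Ab major is a minor seventh; each chord root moves by that interval while the quality stays the same.
C-: root C up a minor seventh → Bb, giving Bb-.
Eb-: root Eb up a minor seventh → Db, giving Db-.
Bb7: root Bb up a minor seventh → Ab, giving Ab7.
AM: root A up a minor seventh → G, giving GM.

Bb- Db- Ab7 GM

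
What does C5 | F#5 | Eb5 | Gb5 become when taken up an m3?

Eb5 A5 Gb5 Bbb5

C5 -> Eb5
F#5 -> A5
Eb5 -> Gb5
Gb5 -> Bbb5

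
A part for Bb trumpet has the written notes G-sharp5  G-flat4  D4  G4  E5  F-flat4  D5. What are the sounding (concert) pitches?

The Bb trumpet sounds a major second below written, so transpose each written note down a major second.
G#5 becomes F#5
Gb4 becomes Fb4
D4 becomes C4
G4 becomes F4
E5 becomes D5
Fb4 becomes Ebb4
D5 becomes C5

F#5 Fb4 C4 F4 D5 Ebb4 C5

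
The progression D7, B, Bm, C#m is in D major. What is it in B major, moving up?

D major up to B major is a major sixth; each chord root moves by that interval while the quality stays the same.
D7: root D up a major sixth → B, giving B7.
B: root B up a major sixth → G#, giving G#.
Bm: root B up a major sixth → G#, giving G#m.
C#m: root C# up a major sixth → A#, giving A#m.

B7 G# G#m A#m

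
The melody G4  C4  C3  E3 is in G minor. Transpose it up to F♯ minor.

From G up to F♯ is a major seventh; apply that to each pitch.
G4 to F#5
C4 to B4
C3 to B3
E3 to D#4

F#5 B4 B3 D#4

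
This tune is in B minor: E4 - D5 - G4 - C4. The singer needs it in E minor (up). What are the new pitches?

A4 G5 C5 F4

From B up to E is a perfect fourth; apply that to each pitch.
E4 gives A4
D5 gives G5
G4 gives C5
C4 gives F4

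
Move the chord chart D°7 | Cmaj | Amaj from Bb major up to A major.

Bb major up to A major is a major seventh; each chord root moves by that interval while the quality stays the same.
D°7: root D up a major seventh → C#, giving C#°7.
Cmaj: root C up a major seventh → B, giving Bmaj.
Amaj: root A up a major seventh → G#, giving G#maj.

C#°7 Bmaj G#maj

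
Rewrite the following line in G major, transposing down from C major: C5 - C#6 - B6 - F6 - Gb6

G4 G#5 F#6 C6 Db6

C major to G major down is a perfect fourth, so every note moves down by that interval.
C5 -> G4
C#6 -> G#5
B6 -> F#6
F6 -> C6
Gb6 -> Db6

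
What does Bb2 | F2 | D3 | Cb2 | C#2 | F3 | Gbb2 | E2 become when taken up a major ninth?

C4 G3 E4 Db3 D#3 G4 Abb3 F#3

Bb2 becomes C4
F2 becomes G3
D3 becomes E4
Cb2 becomes Db3
C#2 becomes D#3
F3 becomes G4
Gbb2 becomes Abb3
E2 becomes F#3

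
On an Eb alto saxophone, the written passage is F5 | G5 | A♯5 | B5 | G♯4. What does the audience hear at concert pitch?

The Eb alto saxophone sounds a major sixth below written, so transpose each written note down a major sixth.
F5 → Ab4
G5 → Bb4
A#5 → C#5
B5 → D5
G#4 → B3

Ab4 Bb4 C#5 D5 B3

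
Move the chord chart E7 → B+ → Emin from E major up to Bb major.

E major up to Bb major is a diminished fifth; each chord root moves by that interval while the quality stays the same.
E7: root E up a diminished fifth → Bb, giving Bb7.
B+: root B up a diminished fifth → F, giving F+.
Emin: root E up a diminished fifth → Bb, giving Bbmin.

Bb7 F+ Bbmin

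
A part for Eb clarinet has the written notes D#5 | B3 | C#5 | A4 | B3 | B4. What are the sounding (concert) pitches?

The Eb clarinet sounds a minor third above written, so transpose each written note up a minor third.
D#5 -> F#5
B3 -> D4
C#5 -> E5
A4 -> C5
B3 -> D4
B4 -> D5

F#5 D4 E5 C5 D4 D5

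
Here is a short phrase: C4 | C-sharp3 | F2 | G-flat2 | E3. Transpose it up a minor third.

C4: a third up reaches E, and 3 semitones makes it Eb4.
C#3 up a minor third is E3.
A minor third up from F2 gives Ab2.
A minor third up from Gb2 gives Bbb2.
E3: a third up reaches G, and 3 semitones makes it G3.

Eb4 E3 Ab2 Bbb2 G3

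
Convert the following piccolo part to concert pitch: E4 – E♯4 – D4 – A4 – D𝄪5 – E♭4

Written C4 on the piccolo sounds as C5, a perfect octave higher; apply that shift to every note.
E4 gives E5
E#4 gives E#5
D4 gives D5
A4 gives A5
D##5 gives D##6
Eb4 gives Eb5

E5 E#5 D5 A5 D##6 Eb5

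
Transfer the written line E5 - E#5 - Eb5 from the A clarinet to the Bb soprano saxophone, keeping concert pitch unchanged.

D#5 D##5 D5

First find concert pitch: the A clarinet sounds a minor third below written, so E5 E#5 Eb5 sounds C#5 C##5 C5.
Then write for Bb soprano saxophone: it sounds a major second below written, so the part must be a major second above concert.
C#5 → D#5
C##5 → D##5
C5 → D5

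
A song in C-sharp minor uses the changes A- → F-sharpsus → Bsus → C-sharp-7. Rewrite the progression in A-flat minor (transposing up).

Fb- Dbsus Gbsus Ab-7

C-sharp minor up to A-flat minor is a diminished sixth; each chord root moves by that interval while the quality stays the same.
A-: root A up a diminished sixth → Fb, giving Fb-.
F-sharpsus: root F-sharp up a diminished sixth → Db, giving Dbsus.
Bsus: root B up a diminished sixth → Gb, giving Gbsus.
C-sharp-7: root C-sharp up a diminished sixth → Ab, giving Ab-7.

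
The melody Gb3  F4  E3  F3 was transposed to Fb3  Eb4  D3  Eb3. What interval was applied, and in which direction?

down a major second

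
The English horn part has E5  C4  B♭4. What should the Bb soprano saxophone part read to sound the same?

First find concert pitch: the English horn sounds a perfect fifth below written, so E5 C4 B♭4 sounds A4 F3 Eb4.
Then write for Bb soprano saxophone: it sounds a major second below written, so the part must be a major second above concert.
A4 → B4
F3 → G3
Eb4 → F4

B4 G3 F4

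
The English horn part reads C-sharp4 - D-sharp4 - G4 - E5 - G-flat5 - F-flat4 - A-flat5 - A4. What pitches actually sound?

Written C4 on the English horn sounds as F3, a perfect fifth lower; apply that shift to every note.
C#4 becomes F#3
D#4 becomes G#3
G4 becomes C4
E5 becomes A4
Gb5 becomes Cb5
Fb4 becomes Bbb3
Ab5 becomes Db5
A4 becomes D4

F#3 G#3 C4 A4 Cb5 Bbb3 Db5 D4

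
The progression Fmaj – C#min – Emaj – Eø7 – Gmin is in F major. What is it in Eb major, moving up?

Ebmaj Bmin Dmaj Dø7 Fmin

F major up to Eb major is a minor seventh; each chord root moves by that interval while the quality stays the same.
Fmaj: root F up a minor seventh → Eb, giving Ebmaj.
C#min: root C# up a minor seventh → B, giving Bmin.
Emaj: root E up a minor seventh → D, giving Dmaj.
Eø7: root E up a minor seventh → D, giving Dø7.
Gmin: root G up a minor seventh → F, giving Fmin.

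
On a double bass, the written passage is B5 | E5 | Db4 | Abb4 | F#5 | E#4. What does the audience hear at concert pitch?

B4 E4 Db3 Abb3 F#4 E#3

Written C4 on the double bass sounds as C3, a perfect octave lower; apply that shift to every note.
B5 → B4
E5 → E4
Db4 → Db3
Abb4 → Abb3
F#5 → F#4
E#4 → E#3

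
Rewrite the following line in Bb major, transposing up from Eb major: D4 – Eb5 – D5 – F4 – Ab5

Eb major to Bb major up is a perfect fifth, so every note moves up by that interval.
D4 to A4
Eb5 to Bb5
D5 to A5
F4 to C5
Ab5 to Eb6

A4 Bb5 A5 C5 Eb6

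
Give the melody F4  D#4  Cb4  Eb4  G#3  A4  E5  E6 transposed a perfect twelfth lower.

Bb2 G#2 Fb2 Ab2 C#2 D3 A3 A4

F4 -> Bb2
D#4 -> G#2
Cb4 -> Fb2
Eb4 -> Ab2
G#3 -> C#2
A4 -> D3
E5 -> A3
E6 -> A4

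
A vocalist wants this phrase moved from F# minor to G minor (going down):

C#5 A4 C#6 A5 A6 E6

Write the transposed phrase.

D4 Bb3 D5 Bb4 Bb5 F5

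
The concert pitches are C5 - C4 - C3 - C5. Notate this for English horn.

Written C4 sounds as F3 on the English horn, so concert pitches are written a perfect fifth up.
C5 → G5
C4 → G4
C3 → G3
C5 → G5

G5 G4 G3 G5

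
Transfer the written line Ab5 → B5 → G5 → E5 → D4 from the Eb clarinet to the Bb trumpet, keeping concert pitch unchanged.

Db6 E6 C6 A5 G4

First find concert pitch: the Eb clarinet sounds a minor third above written, so Ab5 B5 G5 E5 D4 sounds Cb6 D6 Bb5 G5 F4.
Then write for Bb trumpet: it sounds a major second below written, so the part must be a major second above concert.
Cb6 → Db6
D6 → E6
Bb5 → C6
G5 → A5
F4 → G4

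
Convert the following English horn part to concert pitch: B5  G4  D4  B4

E5 C4 G3 E4

The English horn sounds a perfect fifth below written, so transpose each written note down a perfect fifth.
B5 to E5
G4 to C4
D4 to G3
B4 to E4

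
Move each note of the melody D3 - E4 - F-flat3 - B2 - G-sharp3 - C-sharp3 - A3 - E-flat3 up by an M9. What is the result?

E4 F#5 Gb4 C#4 A#4 D#4 B4 F4

A major ninth up from D3 gives E4.
E4 up a major ninth is F#5.
Fb3 up a major ninth is Gb4.
B2 up a major ninth is C#4.
A major ninth up from G#3 gives A#4.
C#3: a ninth up reaches D, and 14 semitones makes it D#4.
A major ninth up from A3 gives B4.
A major ninth up from Eb3 gives F4.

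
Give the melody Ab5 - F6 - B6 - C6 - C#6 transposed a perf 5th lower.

Ab5: a fifth down reaches D, and 7 semitones makes it Db5.
A perfect fifth down from F6 gives Bb5.
A perfect fifth down from B6 gives E6.
C6 down a perfect fifth is F5.
C#6: a fifth down reaches F, and 7 semitones makes it F#5.

Db5 Bb5 E6 F5 F#5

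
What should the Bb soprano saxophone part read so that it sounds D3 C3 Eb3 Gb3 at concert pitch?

E3 D3 F3 Ab3

Written C4 sounds as Bb3 on the Bb soprano saxophone, so concert pitches are written a major second up.
D3 gives E3
C3 gives D3
Eb3 gives F3
Gb3 gives Ab3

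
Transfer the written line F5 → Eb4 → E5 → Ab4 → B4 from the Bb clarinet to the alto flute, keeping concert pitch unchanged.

Ab5 Gb4 G5 Cb5 D5

First find concert pitch: the Bb clarinet sounds a major second below written, so F5 Eb4 E5 Ab4 B4 sounds Eb5 Db4 D5 Gb4 A4.
Then write for alto flute: it sounds a perfect fourth below written, so the part must be a perfect fourth above concert.
Eb5 → Ab5
Db4 → Gb4
D5 → G5
Gb4 → Cb5
A4 → D5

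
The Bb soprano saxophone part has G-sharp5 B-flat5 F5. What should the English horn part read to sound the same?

First find concert pitch: the Bb soprano saxophone sounds a major second below written, so G-sharp5 B-flat5 F5 sounds F#5 Ab5 Eb5.
Then write for English horn: it sounds a perfect fifth below written, so the part must be a perfect fifth above concert.
F#5 → C#6
Ab5 → Eb6
Eb5 → Bb5

C#6 Eb6 Bb5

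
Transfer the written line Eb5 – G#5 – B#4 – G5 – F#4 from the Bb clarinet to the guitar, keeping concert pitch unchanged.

First find concert pitch: the Bb clarinet sounds a major second below written, so Eb5 G#5 B#4 G5 F#4 sounds Db5 F#5 A#4 F5 E4.
Then write for guitar: it sounds a perfect octave below written, so the part must be a perfect octave above concert.
Db5 → Db6
F#5 → F#6
A#4 → A#5
F5 → F6
E4 → E5

Db6 F#6 A#5 F6 E5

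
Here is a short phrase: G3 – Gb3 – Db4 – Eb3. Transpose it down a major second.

F3 Fb3 Cb4 Db3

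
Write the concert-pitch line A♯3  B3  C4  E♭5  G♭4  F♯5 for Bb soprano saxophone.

The Bb soprano saxophone sounds a major second below written, so the written part must be a major second above concert — transpose each note up.
A#3 → B#3
B3 → C#4
C4 → D4
Eb5 → F5
Gb4 → Ab4
F#5 → G#5

B#3 C#4 D4 F5 Ab4 G#5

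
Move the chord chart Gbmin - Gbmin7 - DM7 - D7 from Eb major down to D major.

Fmin Fmin7 C#M7 C#7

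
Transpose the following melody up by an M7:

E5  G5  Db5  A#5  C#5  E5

D#6 F#6 C6 G##6 B#5 D#6

E5 -> D#6
G5 -> F#6
Db5 -> C6
A#5 -> G##6
C#5 -> B#5
E5 -> D#6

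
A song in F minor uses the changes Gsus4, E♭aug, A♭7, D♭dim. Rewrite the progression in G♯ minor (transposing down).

F minor down to G♯ minor is a diminished seventh; each chord root moves by that interval while the quality stays the same.
Gsus4: root G down a diminished seventh → A#, giving A#sus4.
E♭aug: root E♭ down a diminished seventh → F#, giving F#aug.
A♭7: root A♭ down a diminished seventh → B, giving B7.
D♭dim: root D♭ down a diminished seventh → E, giving Edim.

A#sus4 F#aug B7 Edim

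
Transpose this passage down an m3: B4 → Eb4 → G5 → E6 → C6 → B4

G#4 C4 E5 C#6 A5 G#4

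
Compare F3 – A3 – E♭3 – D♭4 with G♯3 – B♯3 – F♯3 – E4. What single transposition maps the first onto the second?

From F3 to G#3 is 2 letter names — a second of some quality.
F3 to G#3 is 3 semitones, which makes it an augmented second; the second version is higher, so the direction is up.
Checking another pair — Db4 → E4 — gives the same interval.

up an augmented second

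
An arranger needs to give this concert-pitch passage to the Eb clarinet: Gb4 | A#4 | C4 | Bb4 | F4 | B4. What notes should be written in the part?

Eb4 F##4 A3 G4 D4 G#4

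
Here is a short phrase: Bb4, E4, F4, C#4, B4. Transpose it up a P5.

F5 B4 C5 G#4 F#5

A perfect fifth up from Bb4 gives F5.
A perfect fifth up from E4 gives B4.
F4 up a perfect fifth is C5.
C#4 up a perfect fifth is G#4.
A perfect fifth up from B4 gives F#5.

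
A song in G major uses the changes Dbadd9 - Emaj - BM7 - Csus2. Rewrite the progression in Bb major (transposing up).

G major up to Bb major is a minor third; each chord root moves by that interval while the quality stays the same.
Dbadd9: root Db up a minor third → Fb, giving Fbadd9.
Emaj: root E up a minor third → G, giving Gmaj.
BM7: root B up a minor third → D, giving DM7.
Csus2: root C up a minor third → Eb, giving Ebsus2.

Fbadd9 Gmaj DM7 Ebsus2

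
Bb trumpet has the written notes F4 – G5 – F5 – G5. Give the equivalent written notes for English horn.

Bb4 C6 Bb5 C6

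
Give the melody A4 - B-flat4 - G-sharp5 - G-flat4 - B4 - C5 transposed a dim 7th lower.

B#3 C#4 A##4 A3 C##4 D#4

A4 becomes B#3
Bb4 becomes C#4
G#5 becomes A##4
Gb4 becomes A3
B4 becomes C##4
C5 becomes D#4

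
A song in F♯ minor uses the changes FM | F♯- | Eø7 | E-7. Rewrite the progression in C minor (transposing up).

F♯ minor up to C minor is a diminished fifth; each chord root moves by that interval while the quality stays the same.
FM: root F up a diminished fifth → Cb, giving CbM.
F♯-: root F♯ up a diminished fifth → C, giving C-.
Eø7: root E up a diminished fifth → Bb, giving Bbø7.
E-7: root E up a diminished fifth → Bb, giving Bb-7.

CbM C- Bbø7 Bb-7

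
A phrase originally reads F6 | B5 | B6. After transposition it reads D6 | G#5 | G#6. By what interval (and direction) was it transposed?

down a minor third

Take the first pair: F6 → D6. F to D spans 3 letter names, so the interval is some kind of third.
D6 to F6 is 3 semitones, which makes it a minor third; the second version is lower, so the direction is down.
Checking another pair — B6 → G#6 — gives the same interval.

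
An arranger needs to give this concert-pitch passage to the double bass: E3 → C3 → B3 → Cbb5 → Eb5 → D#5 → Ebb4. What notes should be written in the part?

E4 C4 B4 Cbb6 Eb6 D#6 Ebb5

Written C4 sounds as C3 on the double bass, so concert pitches are written a perfect octave up.
E3 -> E4
C3 -> C4
B3 -> B4
Cbb5 -> Cbb6
Eb5 -> Eb6
D#5 -> D#6
Ebb4 -> Ebb5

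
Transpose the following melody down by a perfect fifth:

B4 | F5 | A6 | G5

E4 Bb4 D6 C5

B4 down a perfect fifth is E4.
F5 down a perfect fifth is Bb4.
A6: a fifth down reaches D, and 7 semitones makes it D6.
G5 down a perfect fifth is C5.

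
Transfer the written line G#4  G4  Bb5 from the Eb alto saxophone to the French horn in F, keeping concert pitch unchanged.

First find concert pitch: the Eb alto saxophone sounds a major sixth below written, so G#4 G4 Bb5 sounds B3 Bb3 Db5.
Then write for French horn in F: it sounds a perfect fifth below written, so the part must be a perfect fifth above concert.
B3 → F#4
Bb3 → F4
Db5 → Ab5

F#4 F4 Ab5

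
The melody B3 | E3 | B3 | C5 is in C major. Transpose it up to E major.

From C up to E is a major third; apply that to each pitch.
B3 -> D#4
E3 -> G#3
B3 -> D#4
C5 -> E5

D#4 G#3 D#4 E5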